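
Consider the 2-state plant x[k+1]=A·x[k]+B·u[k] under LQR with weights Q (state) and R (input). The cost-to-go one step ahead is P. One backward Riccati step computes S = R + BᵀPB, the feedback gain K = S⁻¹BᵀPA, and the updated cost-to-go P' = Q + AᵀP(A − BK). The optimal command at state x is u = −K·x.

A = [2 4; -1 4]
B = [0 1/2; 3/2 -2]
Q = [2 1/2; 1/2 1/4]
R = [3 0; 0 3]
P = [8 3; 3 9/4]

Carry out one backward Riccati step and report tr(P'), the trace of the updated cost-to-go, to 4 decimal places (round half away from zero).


BᵀP = [4.5000 3.3750; -2.0000 -3.0000]
S = R + BᵀPB = [3 0; 0 3] + [5.0625 -4.5000; -4.5000 5.0000] = [8.0625 -4.5000; -4.5000 8.0000]
BᵀPA = [5.6250 31.5000; -1.0000 -20.0000]
K = S⁻¹·BᵀPA = [0.9153 3.6610; 0.3898 -0.4407]
A−BK = [1.8051 4.2203; -1.5932 -2.3729]
AᵀP(A−BK) = [17.4915 45.9661; 45.9661 135.8644]
P' = Q + AᵀP(A−BK) = [19.4915 46.4661; 46.4661 136.1144]
tr(P') = 155.6059

155.6059


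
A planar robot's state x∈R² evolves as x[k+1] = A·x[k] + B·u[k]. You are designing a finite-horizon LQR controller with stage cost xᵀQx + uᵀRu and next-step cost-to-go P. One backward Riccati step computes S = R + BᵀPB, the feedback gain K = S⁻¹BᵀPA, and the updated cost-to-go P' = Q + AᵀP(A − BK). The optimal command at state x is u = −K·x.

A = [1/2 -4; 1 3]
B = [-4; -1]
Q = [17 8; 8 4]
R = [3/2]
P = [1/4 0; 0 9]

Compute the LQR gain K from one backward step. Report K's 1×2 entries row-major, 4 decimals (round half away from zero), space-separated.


BᵀP = [-1.0000 -9.0000]
S = R + BᵀPB = [3/2] + [13.0000] = [14.5000]
BᵀPA = [-9.5000 -23.0000]
K = S⁻¹·BᵀPA = [-0.6552 -1.5862]
A−BK = [-2.1207 -10.3448; 0.3448 1.4138]
AᵀP(A−BK) = [2.8384 11.4310; 11.4310 48.5172]
P' = Q + AᵀP(A−BK) = [19.8384 19.4310; 19.4310 52.5172]
tr(P') = 72.3556

-0.6552 -1.5862


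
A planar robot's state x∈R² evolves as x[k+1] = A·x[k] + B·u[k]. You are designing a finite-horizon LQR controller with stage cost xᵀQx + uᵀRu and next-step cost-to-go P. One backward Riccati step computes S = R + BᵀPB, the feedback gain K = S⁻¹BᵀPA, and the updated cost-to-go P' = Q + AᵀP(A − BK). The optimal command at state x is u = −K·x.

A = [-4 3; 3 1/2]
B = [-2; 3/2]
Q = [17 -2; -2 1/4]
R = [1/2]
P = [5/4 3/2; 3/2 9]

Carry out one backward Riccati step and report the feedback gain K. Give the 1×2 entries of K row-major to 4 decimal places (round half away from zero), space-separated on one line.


BᵀP = [-0.2500 10.5000]
S = R + BᵀPB = [1/2] + [16.2500] = [16.7500]
BᵀPA = [32.5000 4.5000]
K = S⁻¹·BᵀPA = [1.9403 0.2687]
A−BK = [-0.1194 3.5373; 0.0896 0.0970]
AᵀP(A−BK) = [1.9403 0.2687; 0.2687 16.7910]
P' = Q + AᵀP(A−BK) = [18.9403 -1.7313; -1.7313 17.0410]
tr(P') = 35.9813

1.9403 0.2687


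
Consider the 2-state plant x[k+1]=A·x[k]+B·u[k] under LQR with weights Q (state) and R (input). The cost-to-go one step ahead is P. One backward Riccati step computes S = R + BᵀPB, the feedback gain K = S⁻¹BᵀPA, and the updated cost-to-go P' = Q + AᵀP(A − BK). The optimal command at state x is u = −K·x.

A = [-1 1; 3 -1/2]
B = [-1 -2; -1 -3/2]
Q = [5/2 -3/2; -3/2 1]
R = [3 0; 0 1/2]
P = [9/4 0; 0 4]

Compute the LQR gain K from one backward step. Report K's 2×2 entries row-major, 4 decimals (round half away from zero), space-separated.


BᵀP = [-2.2500 -4.0000; -4.5000 -6.0000]
S = R + BᵀPB = [3 0; 0 1/2] + [6.2500 10.5000; 10.5000 18.0000] = [9.2500 10.5000; 10.5000 18.5000]
BᵀPA = [-9.7500 -0.2500; -13.5000 -1.5000]
K = S⁻¹·BᵀPA = [-0.6345 0.1828; -0.3696 -0.1848]
A−BK = [-2.3737 0.8131; 1.8111 -0.5945]
AᵀP(A−BK) = [27.0739 -8.9630; -8.9630 3.0185]
P' = Q + AᵀP(A−BK) = [29.5739 -10.4630; -10.4630 4.0185]
tr(P') = 33.5924

-0.6345 0.1828 -0.3696 -0.1848


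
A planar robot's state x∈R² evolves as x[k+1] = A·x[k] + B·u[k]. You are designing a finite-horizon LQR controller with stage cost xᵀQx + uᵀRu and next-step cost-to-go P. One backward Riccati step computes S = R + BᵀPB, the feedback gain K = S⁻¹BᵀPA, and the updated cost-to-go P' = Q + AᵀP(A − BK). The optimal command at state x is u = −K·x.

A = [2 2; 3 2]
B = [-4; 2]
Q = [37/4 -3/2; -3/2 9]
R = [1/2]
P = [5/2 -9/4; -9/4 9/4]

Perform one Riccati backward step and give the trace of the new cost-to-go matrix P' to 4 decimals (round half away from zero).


20.9064

BᵀP = [-14.5000 13.5000]
S = R + BᵀPB = [1/2] + [85.0000] = [85.5000]
BᵀPA = [11.5000 -2.0000]
K = S⁻¹·BᵀPA = [0.1345 -0.0234]
A−BK = [2.5380 1.9064; 2.7310 2.0468]
AᵀP(A−BK) = [1.7032 1.2690; 1.2690 0.9532]
P' = Q + AᵀP(A−BK) = [10.9532 -0.2310; -0.2310 9.9532]
tr(P') = 20.9064


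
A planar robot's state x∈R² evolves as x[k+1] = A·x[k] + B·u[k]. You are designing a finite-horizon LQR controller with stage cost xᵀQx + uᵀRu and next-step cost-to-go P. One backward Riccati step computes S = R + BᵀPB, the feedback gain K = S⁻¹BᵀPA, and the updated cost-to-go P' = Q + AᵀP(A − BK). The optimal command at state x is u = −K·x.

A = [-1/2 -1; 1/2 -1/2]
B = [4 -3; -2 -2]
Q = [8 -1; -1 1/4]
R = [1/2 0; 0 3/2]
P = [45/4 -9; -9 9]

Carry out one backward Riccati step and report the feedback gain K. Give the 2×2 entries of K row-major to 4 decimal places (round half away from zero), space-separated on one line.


-0.1760 -0.0433 -0.0613 0.2519

BᵀP = [63.0000 -54.0000; -15.7500 9.0000]
S = R + BᵀPB = [1/2 0; 0 3/2] + [360.0000 -81.0000; -81.0000 29.2500] = [360.5000 -81.0000; -81.0000 30.7500]
BᵀPA = [-58.5000 -36.0000; 12.3750 11.2500]
K = S⁻¹·BᵀPA = [-0.1760 -0.0433; -0.0613 0.2519]
A−BK = [0.0203 -0.0713; 0.0253 -0.0828]
AᵀP(A−BK) = [0.0223 -0.0231; -0.0231 0.1087]
P' = Q + AᵀP(A−BK) = [8.0223 -1.0231; -1.0231 0.3587]
tr(P') = 8.3810


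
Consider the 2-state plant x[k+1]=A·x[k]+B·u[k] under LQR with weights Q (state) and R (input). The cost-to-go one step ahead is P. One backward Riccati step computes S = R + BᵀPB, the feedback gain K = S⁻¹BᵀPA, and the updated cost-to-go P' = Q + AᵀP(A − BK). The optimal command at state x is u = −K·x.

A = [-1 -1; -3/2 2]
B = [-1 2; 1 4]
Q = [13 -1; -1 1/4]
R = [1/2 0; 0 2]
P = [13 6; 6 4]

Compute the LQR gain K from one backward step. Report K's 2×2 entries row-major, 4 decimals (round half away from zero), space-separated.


BᵀP = [-7.0000 -2.0000; 50.0000 28.0000]
S = R + BᵀPB = [1/2 0; 0 2] + [5.0000 -22.0000; -22.0000 212.0000] = [5.5000 -22.0000; -22.0000 214.0000]
BᵀPA = [10.0000 3.0000; -92.0000 6.0000]
K = S⁻¹·BᵀPA = [0.1674 1.1169; -0.4127 0.1429]
A−BK = [-0.0072 -0.1688; -0.0166 0.3117]
AᵀP(A−BK) = [0.3579 -0.0260; -0.0260 0.7922]
P' = Q + AᵀP(A−BK) = [13.3579 -1.0260; -1.0260 1.0422]
tr(P') = 14.4001

0.1674 1.1169 -0.4127 0.1429


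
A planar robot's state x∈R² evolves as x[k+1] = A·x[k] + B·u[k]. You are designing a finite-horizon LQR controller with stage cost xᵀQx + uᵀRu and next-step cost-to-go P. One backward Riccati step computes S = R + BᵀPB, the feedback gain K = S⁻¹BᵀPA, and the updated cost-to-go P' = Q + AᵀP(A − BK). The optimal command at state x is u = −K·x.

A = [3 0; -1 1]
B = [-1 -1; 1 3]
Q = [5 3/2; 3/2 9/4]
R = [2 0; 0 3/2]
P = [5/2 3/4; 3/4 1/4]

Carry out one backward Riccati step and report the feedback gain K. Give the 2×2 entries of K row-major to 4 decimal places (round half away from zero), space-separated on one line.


-1.4444 -0.1556 -0.2222 0.0222

BᵀP = [-1.7500 -0.5000; -0.2500 0.0000]
S = R + BᵀPB = [2 0; 0 3/2] + [1.2500 0.2500; 0.2500 0.2500] = [3.2500 0.2500; 0.2500 1.7500]
BᵀPA = [-4.7500 -0.5000; -0.7500 0.0000]
K = S⁻¹·BᵀPA = [-1.4444 -0.1556; -0.2222 0.0222]
A−BK = [1.3333 -0.1333; 1.1111 1.0889]
AᵀP(A−BK) = [11.2222 1.2778; 1.2778 0.1722]
P' = Q + AᵀP(A−BK) = [16.2222 2.7778; 2.7778 2.4222]
tr(P') = 18.6444


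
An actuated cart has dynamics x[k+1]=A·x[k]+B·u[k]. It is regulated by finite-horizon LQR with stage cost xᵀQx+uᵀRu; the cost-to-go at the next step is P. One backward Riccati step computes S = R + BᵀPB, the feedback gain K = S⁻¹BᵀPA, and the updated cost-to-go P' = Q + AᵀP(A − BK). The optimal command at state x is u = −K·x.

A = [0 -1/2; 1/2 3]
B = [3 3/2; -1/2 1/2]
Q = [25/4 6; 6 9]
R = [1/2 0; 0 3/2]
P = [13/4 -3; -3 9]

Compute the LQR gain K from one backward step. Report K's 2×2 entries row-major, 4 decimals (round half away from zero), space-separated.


BᵀP = [11.2500 -13.5000; 3.3750 0.0000]
S = R + BᵀPB = [1/2 0; 0 3/2] + [40.5000 10.1250; 10.1250 5.0625] = [41.0000 10.1250; 10.1250 6.5625]
BᵀPA = [-6.7500 -46.1250; 0.0000 -1.6875]
K = S⁻¹·BᵀPA = [-0.2660 -1.7149; 0.4104 2.3887]
A−BK = [0.1824 1.0616; 0.1618 0.9482]
AᵀP(A−BK) = [0.4547 2.6745; 2.6745 15.7442]
P' = Q + AᵀP(A−BK) = [6.7047 8.6745; 8.6745 24.7442]
tr(P') = 31.4488

-0.2660 -1.7149 0.4104 2.3887


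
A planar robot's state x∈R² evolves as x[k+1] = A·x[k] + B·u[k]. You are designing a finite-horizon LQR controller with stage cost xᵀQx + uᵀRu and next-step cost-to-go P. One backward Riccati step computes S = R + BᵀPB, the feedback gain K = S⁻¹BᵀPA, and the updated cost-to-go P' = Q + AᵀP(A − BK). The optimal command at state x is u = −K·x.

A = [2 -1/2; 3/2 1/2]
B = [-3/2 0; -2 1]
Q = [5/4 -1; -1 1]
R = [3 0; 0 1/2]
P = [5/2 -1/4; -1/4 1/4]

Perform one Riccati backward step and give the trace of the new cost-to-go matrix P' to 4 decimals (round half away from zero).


6.1504

BᵀP = [-3.2500 -0.1250; -0.2500 0.2500]
S = R + BᵀPB = [3 0; 0 1/2] + [5.1250 -0.1250; -0.1250 0.2500] = [8.1250 -0.1250; -0.1250 0.7500]
BᵀPA = [-6.6875 1.5625; -0.1250 0.2500]
K = S⁻¹·BᵀPA = [-0.8278 0.1979; -0.3046 0.3663]
A−BK = [0.7584 -0.2031; 0.1491 0.5296]
AᵀP(A−BK) = [3.4888 -1.0055; -1.0055 0.4116]
P' = Q + AᵀP(A−BK) = [4.7388 -2.0055; -2.0055 1.4116]
tr(P') = 6.1504


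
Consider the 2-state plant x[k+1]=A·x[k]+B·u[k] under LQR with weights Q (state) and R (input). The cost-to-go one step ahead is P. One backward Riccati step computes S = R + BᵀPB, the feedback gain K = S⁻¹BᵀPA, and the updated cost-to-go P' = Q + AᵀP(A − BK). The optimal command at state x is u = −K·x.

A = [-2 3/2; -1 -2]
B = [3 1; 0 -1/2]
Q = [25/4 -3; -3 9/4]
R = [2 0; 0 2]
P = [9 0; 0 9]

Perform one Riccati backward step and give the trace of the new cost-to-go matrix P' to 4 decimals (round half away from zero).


31.6858

BᵀP = [27.0000 0.0000; 9.0000 -4.5000]
S = R + BᵀPB = [2 0; 0 2] + [81.0000 27.0000; 27.0000 11.2500] = [83.0000 27.0000; 27.0000 13.2500]
BᵀPA = [-54.0000 40.5000; -13.5000 22.5000]
K = S⁻¹·BᵀPA = [-0.9467 -0.1912; 0.9103 2.0877]
A−BK = [-0.0701 -0.0142; -0.5448 -0.9562]
AᵀP(A−BK) = [6.1659 8.8604; 8.8604 17.0199]
P' = Q + AᵀP(A−BK) = [12.4159 5.8604; 5.8604 19.2699]
tr(P') = 31.6858


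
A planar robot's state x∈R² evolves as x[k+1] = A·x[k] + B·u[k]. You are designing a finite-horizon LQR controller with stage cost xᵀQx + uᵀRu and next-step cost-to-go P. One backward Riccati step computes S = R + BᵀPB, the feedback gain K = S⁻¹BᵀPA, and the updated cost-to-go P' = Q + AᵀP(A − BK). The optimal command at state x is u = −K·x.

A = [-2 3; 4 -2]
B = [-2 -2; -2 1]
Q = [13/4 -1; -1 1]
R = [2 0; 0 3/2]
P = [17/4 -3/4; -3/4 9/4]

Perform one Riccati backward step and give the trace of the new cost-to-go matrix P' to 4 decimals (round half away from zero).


BᵀP = [-7.0000 -3.0000; -9.2500 3.7500]
S = R + BᵀPB = [2 0; 0 3/2] + [20.0000 11.0000; 11.0000 22.2500] = [22.0000 11.0000; 11.0000 23.7500]
BᵀPA = [2.0000 -15.0000; 33.5000 -35.2500]
K = S⁻¹·BᵀPA = [-0.7995 0.0785; 1.7808 -1.5205]
A−BK = [-0.0374 0.1158; 0.6202 -0.3225]
AᵀP(A−BK) = [6.9415 -4.7186; -4.7186 3.8275]
P' = Q + AᵀP(A−BK) = [10.1915 -5.7186; -5.7186 4.8275]
tr(P') = 15.0190

15.0190


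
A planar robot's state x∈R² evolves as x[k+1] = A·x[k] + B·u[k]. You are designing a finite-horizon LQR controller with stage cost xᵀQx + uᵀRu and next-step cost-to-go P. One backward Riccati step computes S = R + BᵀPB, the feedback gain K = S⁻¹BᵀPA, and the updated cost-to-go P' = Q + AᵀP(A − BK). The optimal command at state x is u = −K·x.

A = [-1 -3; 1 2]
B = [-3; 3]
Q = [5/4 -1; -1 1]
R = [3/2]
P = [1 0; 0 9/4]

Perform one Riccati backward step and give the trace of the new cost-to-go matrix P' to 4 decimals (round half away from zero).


BᵀP = [-3.0000 6.7500]
S = R + BᵀPB = [3/2] + [29.2500] = [30.7500]
BᵀPA = [9.7500 22.5000]
K = S⁻¹·BᵀPA = [0.3171 0.7317]
A−BK = [-0.0488 -0.8049; 0.0488 -0.1951]
AᵀP(A−BK) = [0.1585 0.3659; 0.3659 1.5366]
P' = Q + AᵀP(A−BK) = [1.4085 -0.6341; -0.6341 2.5366]
tr(P') = 3.9451

3.9451


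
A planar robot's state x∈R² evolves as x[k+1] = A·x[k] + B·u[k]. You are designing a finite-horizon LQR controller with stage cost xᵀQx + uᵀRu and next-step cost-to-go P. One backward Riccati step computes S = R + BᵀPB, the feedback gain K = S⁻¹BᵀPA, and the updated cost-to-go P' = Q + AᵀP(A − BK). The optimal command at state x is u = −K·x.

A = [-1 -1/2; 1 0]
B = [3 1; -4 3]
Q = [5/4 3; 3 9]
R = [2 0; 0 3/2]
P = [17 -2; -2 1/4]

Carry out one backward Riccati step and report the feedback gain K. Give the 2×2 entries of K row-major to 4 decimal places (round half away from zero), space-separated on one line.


BᵀP = [59.0000 -7.0000; 11.0000 -1.2500]
S = R + BᵀPB = [2 0; 0 3/2] + [205.0000 38.0000; 38.0000 7.2500] = [207.0000 38.0000; 38.0000 8.7500]
BᵀPA = [-66.0000 -29.5000; -12.2500 -5.5000]
K = S⁻¹·BᵀPA = [-0.3050 -0.1338; -0.0756 -0.0477]
A−BK = [-0.0095 -0.0511; 0.0068 -0.3921]
AᵀP(A−BK) = [0.1964 0.0878; 0.0878 0.0419]
P' = Q + AᵀP(A−BK) = [1.4464 3.0878; 3.0878 9.0419]
tr(P') = 10.4883

-0.3050 -0.1338 -0.0756 -0.0477


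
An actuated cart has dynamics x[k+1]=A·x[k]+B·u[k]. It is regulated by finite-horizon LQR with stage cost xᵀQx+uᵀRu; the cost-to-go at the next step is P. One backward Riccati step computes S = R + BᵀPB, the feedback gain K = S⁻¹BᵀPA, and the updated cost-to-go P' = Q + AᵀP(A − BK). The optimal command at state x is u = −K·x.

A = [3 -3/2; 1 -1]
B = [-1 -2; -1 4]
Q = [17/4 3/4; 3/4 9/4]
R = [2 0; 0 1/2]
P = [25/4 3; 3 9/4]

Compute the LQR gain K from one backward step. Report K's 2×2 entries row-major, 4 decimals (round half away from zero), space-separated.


-2.0404 1.1666 -0.2667 0.0494

BᵀP = [-9.2500 -5.2500; -0.5000 3.0000]
S = R + BᵀPB = [2 0; 0 1/2] + [14.5000 -2.5000; -2.5000 13.0000] = [16.5000 -2.5000; -2.5000 13.5000]
BᵀPA = [-33.0000 19.1250; 1.5000 -2.2500]
K = S⁻¹·BᵀPA = [-2.0404 1.1666; -0.2667 0.0494]
A−BK = [0.4261 -0.2347; 0.0266 -0.0309]
AᵀP(A−BK) = [9.5664 -5.4522; -5.4522 3.1129]
P' = Q + AᵀP(A−BK) = [13.8164 -4.7022; -4.7022 5.3629]
tr(P') = 19.1793


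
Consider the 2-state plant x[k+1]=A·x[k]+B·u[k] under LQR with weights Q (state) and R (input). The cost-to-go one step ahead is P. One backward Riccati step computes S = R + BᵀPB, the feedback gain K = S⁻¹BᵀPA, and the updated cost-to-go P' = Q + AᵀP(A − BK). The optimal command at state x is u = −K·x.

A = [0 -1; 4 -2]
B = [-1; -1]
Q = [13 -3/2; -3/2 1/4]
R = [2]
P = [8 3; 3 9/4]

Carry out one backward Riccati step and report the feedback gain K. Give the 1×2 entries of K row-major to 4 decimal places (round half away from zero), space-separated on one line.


BᵀP = [-11.0000 -5.2500]
S = R + BᵀPB = [2] + [16.2500] = [18.2500]
BᵀPA = [-21.0000 21.5000]
K = S⁻¹·BᵀPA = [-1.1507 1.1781]
A−BK = [-1.1507 0.1781; 2.8493 -0.8219]
AᵀP(A−BK) = [11.8356 -5.2603; -5.2603 3.6712]
P' = Q + AᵀP(A−BK) = [24.8356 -6.7603; -6.7603 3.9212]
tr(P') = 28.7568

-1.1507 1.1781


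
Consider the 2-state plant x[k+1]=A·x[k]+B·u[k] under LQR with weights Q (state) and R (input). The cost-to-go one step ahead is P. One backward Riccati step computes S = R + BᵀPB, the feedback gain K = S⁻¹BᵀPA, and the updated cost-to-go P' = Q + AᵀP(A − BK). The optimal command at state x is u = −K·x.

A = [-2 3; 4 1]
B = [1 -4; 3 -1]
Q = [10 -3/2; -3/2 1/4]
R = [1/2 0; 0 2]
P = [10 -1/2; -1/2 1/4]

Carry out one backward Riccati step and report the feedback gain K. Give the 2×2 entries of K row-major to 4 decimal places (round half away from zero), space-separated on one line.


1.1179 0.2062 0.7854 -0.6931

BᵀP = [8.5000 0.2500; -39.5000 1.7500]
S = R + BᵀPB = [1/2 0; 0 2] + [9.2500 -34.2500; -34.2500 156.2500] = [9.7500 -34.2500; -34.2500 158.2500]
BᵀPA = [-16.0000 25.7500; 86.0000 -116.7500]
K = S⁻¹·BᵀPA = [1.1179 0.2062; 0.7854 -0.6931]
A−BK = [0.0237 0.0213; 1.4316 -0.3116]
AᵀP(A−BK) = [2.3427 -1.0916; -1.0916 1.0176]
P' = Q + AᵀP(A−BK) = [12.3427 -2.5916; -2.5916 1.2676]
tr(P') = 13.6103


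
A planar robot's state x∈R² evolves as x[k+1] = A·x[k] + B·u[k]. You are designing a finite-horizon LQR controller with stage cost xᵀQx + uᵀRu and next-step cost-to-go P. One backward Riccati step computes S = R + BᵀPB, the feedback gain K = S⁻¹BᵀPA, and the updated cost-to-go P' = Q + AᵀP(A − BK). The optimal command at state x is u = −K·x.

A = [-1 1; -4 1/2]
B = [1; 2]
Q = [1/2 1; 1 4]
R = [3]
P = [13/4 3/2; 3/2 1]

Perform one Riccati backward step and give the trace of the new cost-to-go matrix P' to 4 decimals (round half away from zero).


11.5769

BᵀP = [6.2500 3.5000]
S = R + BᵀPB = [3] + [13.2500] = [16.2500]
BᵀPA = [-20.2500 8.0000]
K = S⁻¹·BᵀPA = [-1.2462 0.4923]
A−BK = [0.2462 0.5077; -1.5077 -0.4846]
AᵀP(A−BK) = [6.0154 -2.0308; -2.0308 1.0615]
P' = Q + AᵀP(A−BK) = [6.5154 -1.0308; -1.0308 5.0615]
tr(P') = 11.5769


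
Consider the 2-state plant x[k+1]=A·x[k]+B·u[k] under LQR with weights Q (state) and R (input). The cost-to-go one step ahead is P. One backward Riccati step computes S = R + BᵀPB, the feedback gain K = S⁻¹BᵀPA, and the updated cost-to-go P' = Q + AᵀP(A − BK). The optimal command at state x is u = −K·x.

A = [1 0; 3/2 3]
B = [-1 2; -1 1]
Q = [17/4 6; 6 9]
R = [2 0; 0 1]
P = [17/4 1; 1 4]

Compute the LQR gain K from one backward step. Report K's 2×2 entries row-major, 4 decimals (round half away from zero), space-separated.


-0.5719 -1.4185 0.3706 -0.1534

BᵀP = [-5.2500 -5.0000; 9.5000 6.0000]
S = R + BᵀPB = [2 0; 0 1] + [10.2500 -15.5000; -15.5000 25.0000] = [12.2500 -15.5000; -15.5000 26.0000]
BᵀPA = [-12.7500 -15.0000; 18.5000 18.0000]
K = S⁻¹·BᵀPA = [-0.5719 -1.4185; 0.3706 -0.1534]
A−BK = [-0.3131 -1.1118; 0.5575 1.7348]
AᵀP(A−BK) = [2.1022 5.7508; 5.7508 17.4824]
P' = Q + AᵀP(A−BK) = [6.3522 11.7508; 11.7508 26.4824]
tr(P') = 32.8347


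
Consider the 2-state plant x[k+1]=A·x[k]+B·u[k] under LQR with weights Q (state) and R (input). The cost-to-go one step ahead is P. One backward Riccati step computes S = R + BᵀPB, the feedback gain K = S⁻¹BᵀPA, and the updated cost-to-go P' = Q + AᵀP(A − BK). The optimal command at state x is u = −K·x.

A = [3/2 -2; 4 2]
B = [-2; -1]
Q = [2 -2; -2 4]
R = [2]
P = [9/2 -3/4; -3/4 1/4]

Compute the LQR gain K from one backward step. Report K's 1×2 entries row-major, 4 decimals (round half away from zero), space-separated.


-0.4275 1.1014

BᵀP = [-8.2500 1.2500]
S = R + BᵀPB = [2] + [15.2500] = [17.2500]
BᵀPA = [-7.3750 19.0000]
K = S⁻¹·BᵀPA = [-0.4275 1.1014]
A−BK = [0.6449 0.2029; 3.5725 3.1014]
AᵀP(A−BK) = [1.9719 0.3732; 0.3732 4.0725]
P' = Q + AᵀP(A−BK) = [3.9719 -1.6268; -1.6268 8.0725]
tr(P') = 12.0444


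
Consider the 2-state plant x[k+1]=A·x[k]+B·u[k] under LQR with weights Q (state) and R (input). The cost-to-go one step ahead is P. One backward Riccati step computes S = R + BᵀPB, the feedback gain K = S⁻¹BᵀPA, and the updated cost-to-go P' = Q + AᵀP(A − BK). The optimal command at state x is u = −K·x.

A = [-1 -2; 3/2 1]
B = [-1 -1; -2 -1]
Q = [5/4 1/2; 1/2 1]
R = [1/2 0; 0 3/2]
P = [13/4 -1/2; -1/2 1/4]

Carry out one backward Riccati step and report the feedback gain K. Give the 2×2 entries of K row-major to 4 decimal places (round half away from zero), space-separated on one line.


BᵀP = [-2.2500 0.0000; -2.7500 0.2500]
S = R + BᵀPB = [1/2 0; 0 3/2] + [2.2500 2.2500; 2.2500 2.5000] = [2.7500 2.2500; 2.2500 4.0000]
BᵀPA = [2.2500 4.5000; 3.1250 5.7500]
K = S⁻¹·BᵀPA = [0.3316 0.8526; 0.5947 0.9579]
A−BK = [-0.0737 -0.1895; 2.7579 3.6632]
AᵀP(A−BK) = [2.7079 3.9632; 3.9632 5.9053]
P' = Q + AᵀP(A−BK) = [3.9579 4.4632; 4.4632 6.9053]
tr(P') = 10.8632

0.3316 0.8526 0.5947 0.9579


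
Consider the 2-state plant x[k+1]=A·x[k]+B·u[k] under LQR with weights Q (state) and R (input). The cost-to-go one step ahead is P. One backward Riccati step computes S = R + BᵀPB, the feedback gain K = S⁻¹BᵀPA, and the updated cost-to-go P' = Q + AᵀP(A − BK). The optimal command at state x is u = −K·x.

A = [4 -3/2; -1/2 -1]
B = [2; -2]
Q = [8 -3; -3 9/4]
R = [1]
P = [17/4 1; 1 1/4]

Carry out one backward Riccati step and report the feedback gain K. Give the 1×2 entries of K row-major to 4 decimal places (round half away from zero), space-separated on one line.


2.2955 -1.0227

BᵀP = [6.5000 1.5000]
S = R + BᵀPB = [1] + [10.0000] = [11.0000]
BᵀPA = [25.2500 -11.2500]
K = S⁻¹·BᵀPA = [2.2955 -1.0227]
A−BK = [-0.5909 0.5455; 4.0909 -3.0455]
AᵀP(A−BK) = [6.1023 -2.8011; -2.8011 1.3068]
P' = Q + AᵀP(A−BK) = [14.1023 -5.8011; -5.8011 3.5568]
tr(P') = 17.6591


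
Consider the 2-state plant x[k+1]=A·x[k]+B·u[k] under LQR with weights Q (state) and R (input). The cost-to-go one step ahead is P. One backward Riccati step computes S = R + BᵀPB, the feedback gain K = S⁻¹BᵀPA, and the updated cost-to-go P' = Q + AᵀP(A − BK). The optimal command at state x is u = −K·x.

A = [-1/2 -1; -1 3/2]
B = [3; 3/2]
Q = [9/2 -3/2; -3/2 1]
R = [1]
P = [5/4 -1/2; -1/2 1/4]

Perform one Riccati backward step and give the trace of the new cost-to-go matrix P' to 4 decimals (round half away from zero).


BᵀP = [3.0000 -1.1250]
S = R + BᵀPB = [1] + [7.3125] = [8.3125]
BᵀPA = [-0.3750 -4.6875]
K = S⁻¹·BᵀPA = [-0.0451 -0.5639]
A−BK = [-0.3647 0.6917; -0.9323 2.3459]
AᵀP(A−BK) = [0.0456 -0.0865; -0.0865 0.6692]
P' = Q + AᵀP(A−BK) = [4.5456 -1.5865; -1.5865 1.6692]
tr(P') = 6.2148

6.2148


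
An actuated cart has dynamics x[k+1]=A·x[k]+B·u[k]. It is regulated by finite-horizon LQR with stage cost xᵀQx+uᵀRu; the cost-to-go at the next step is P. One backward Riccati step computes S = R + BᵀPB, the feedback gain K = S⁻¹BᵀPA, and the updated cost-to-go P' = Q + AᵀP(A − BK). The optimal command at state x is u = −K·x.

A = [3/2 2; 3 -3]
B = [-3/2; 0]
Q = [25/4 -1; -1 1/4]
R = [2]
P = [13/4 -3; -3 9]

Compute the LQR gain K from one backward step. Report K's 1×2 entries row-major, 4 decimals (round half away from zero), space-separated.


0.6644 -2.4966

BᵀP = [-4.8750 4.5000]
S = R + BᵀPB = [2] + [7.3125] = [9.3125]
BᵀPA = [6.1875 -23.2500]
K = S⁻¹·BᵀPA = [0.6644 -2.4966]
A−BK = [2.4966 -1.7450; 3.0000 -3.0000]
AᵀP(A−BK) = [57.2013 -60.3020; -60.3020 71.9530]
P' = Q + AᵀP(A−BK) = [63.4513 -61.3020; -61.3020 72.2030]
tr(P') = 135.6544


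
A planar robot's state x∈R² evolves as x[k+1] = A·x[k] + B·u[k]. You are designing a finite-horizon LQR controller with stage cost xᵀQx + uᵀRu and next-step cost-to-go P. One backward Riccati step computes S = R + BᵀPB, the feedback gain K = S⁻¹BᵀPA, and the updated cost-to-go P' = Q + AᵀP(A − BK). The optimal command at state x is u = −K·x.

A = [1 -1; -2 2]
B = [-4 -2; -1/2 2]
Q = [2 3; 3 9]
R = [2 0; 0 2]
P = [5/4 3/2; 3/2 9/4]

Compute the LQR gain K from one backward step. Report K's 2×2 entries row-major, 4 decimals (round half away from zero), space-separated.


BᵀP = [-5.7500 -7.1250; 0.5000 1.5000]
S = R + BᵀPB = [2 0; 0 2] + [26.5625 -2.7500; -2.7500 2.0000] = [28.5625 -2.7500; -2.7500 4.0000]
BᵀPA = [8.5000 -8.5000; -2.5000 2.5000]
K = S⁻¹·BᵀPA = [0.2542 -0.2542; -0.4502 0.4502]
A−BK = [1.1166 -1.1166; -0.9725 0.9725]
AᵀP(A−BK) = [0.9634 -0.9634; -0.9634 0.9634]
P' = Q + AᵀP(A−BK) = [2.9634 2.0366; 2.0366 9.9634]
tr(P') = 12.9268

0.2542 -0.2542 -0.4502 0.4502


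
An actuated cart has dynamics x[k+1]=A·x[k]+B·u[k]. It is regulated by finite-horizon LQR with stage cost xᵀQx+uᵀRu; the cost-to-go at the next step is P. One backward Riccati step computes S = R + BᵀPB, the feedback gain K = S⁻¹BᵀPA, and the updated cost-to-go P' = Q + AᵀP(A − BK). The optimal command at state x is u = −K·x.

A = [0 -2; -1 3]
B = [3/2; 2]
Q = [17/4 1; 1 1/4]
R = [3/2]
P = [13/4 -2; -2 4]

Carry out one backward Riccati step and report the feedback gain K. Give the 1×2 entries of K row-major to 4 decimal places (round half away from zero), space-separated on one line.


-0.3902 1.0341

BᵀP = [0.8750 5.0000]
S = R + BᵀPB = [3/2] + [11.3125] = [12.8125]
BᵀPA = [-5.0000 13.2500]
K = S⁻¹·BᵀPA = [-0.3902 1.0341]
A−BK = [0.5854 -3.5512; -0.2195 0.9317]
AᵀP(A−BK) = [2.0488 -10.8293; -10.8293 59.2976]
P' = Q + AᵀP(A−BK) = [6.2988 -9.8293; -9.8293 59.5476]
tr(P') = 65.8463


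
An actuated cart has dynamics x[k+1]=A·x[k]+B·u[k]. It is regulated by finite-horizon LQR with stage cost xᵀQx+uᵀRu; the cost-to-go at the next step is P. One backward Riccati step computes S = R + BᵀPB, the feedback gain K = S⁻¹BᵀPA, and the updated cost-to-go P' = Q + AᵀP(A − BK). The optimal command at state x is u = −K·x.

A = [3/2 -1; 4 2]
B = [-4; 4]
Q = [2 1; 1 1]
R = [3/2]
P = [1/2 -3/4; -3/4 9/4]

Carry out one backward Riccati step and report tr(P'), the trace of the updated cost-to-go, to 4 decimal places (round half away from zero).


BᵀP = [-5.0000 12.0000]
S = R + BᵀPB = [3/2] + [68.0000] = [69.5000]
BᵀPA = [40.5000 29.0000]
K = S⁻¹·BᵀPA = [0.5827 0.4173]
A−BK = [3.8309 0.6691; 1.6691 0.3309]
AᵀP(A−BK) = [4.5243 1.1007; 1.1007 0.3993]
P' = Q + AᵀP(A−BK) = [6.5243 2.1007; 2.1007 1.3993]
tr(P') = 7.9236

7.9236


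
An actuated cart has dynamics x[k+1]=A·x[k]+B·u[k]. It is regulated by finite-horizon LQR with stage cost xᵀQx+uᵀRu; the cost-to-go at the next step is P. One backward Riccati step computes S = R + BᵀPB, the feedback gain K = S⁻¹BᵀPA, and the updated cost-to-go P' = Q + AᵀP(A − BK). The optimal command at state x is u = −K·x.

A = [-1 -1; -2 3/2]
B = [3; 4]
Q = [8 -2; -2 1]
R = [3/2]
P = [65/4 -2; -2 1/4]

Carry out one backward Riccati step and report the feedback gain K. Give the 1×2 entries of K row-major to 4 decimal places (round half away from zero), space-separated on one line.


BᵀP = [40.7500 -5.0000]
S = R + BᵀPB = [3/2] + [102.2500] = [103.7500]
BᵀPA = [-30.7500 -48.2500]
K = S⁻¹·BᵀPA = [-0.2964 -0.4651]
A−BK = [-0.1108 0.3952; -0.8145 3.3602]
AᵀP(A−BK) = [0.1361 0.1994; 0.1994 0.3733]
P' = Q + AᵀP(A−BK) = [8.1361 -1.8006; -1.8006 1.3733]
tr(P') = 9.5095

-0.2964 -0.4651


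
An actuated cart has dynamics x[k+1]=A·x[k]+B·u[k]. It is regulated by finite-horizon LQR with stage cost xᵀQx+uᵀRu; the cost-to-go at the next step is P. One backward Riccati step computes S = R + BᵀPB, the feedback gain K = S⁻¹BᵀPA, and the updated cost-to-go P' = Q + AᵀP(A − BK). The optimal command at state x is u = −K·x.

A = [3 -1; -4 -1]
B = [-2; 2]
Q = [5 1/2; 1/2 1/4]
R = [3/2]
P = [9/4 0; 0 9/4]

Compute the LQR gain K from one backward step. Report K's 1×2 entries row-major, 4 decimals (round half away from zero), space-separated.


-1.6154 0.0000

BᵀP = [-4.5000 4.5000]
S = R + BᵀPB = [3/2] + [18.0000] = [19.5000]
BᵀPA = [-31.5000 0.0000]
K = S⁻¹·BᵀPA = [-1.6154 0.0000]
A−BK = [-0.2308 -1.0000; -0.7692 -1.0000]
AᵀP(A−BK) = [5.3654 2.2500; 2.2500 4.5000]
P' = Q + AᵀP(A−BK) = [10.3654 2.7500; 2.7500 4.7500]
tr(P') = 15.1154


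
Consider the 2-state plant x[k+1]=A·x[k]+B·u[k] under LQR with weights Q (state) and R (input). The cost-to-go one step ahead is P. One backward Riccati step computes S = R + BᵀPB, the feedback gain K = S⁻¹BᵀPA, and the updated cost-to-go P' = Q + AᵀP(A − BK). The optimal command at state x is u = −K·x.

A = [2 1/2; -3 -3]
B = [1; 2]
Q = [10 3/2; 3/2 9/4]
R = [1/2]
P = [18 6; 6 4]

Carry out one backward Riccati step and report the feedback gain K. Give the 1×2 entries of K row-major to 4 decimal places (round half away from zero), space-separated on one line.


0.3077 -0.4615

BᵀP = [30.0000 14.0000]
S = R + BᵀPB = [1/2] + [58.0000] = [58.5000]
BᵀPA = [18.0000 -27.0000]
K = S⁻¹·BᵀPA = [0.3077 -0.4615]
A−BK = [1.6923 0.9615; -3.6154 -2.0769]
AᵀP(A−BK) = [30.4615 17.3077; 17.3077 10.0385]
P' = Q + AᵀP(A−BK) = [40.4615 18.8077; 18.8077 12.2885]
tr(P') = 52.7500


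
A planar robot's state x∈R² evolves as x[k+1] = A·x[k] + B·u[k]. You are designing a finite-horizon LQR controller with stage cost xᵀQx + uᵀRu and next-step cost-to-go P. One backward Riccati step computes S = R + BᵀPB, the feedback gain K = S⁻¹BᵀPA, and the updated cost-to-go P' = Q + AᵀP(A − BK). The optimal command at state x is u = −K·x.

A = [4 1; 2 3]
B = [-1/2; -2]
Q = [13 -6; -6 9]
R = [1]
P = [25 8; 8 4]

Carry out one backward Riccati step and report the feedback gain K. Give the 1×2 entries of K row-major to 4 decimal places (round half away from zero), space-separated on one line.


-3.5159 -1.6433

BᵀP = [-28.5000 -12.0000]
S = R + BᵀPB = [1] + [38.2500] = [39.2500]
BᵀPA = [-138.0000 -64.5000]
K = S⁻¹·BᵀPA = [-3.5159 -1.6433]
A−BK = [2.2420 0.1783; -5.0318 -0.2866]
AᵀP(A−BK) = [58.8025 9.2229; 9.2229 3.0064]
P' = Q + AᵀP(A−BK) = [71.8025 3.2229; 3.2229 12.0064]
tr(P') = 83.8089


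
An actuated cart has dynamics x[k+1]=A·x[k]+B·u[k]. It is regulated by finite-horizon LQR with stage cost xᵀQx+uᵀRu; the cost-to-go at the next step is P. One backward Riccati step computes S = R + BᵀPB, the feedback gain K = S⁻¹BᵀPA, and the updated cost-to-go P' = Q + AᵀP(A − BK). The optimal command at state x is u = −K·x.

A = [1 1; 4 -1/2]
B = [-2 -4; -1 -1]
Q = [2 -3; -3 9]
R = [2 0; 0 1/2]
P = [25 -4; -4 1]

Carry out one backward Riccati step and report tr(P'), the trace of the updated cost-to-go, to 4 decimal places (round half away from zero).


BᵀP = [-46.0000 7.0000; -96.0000 15.0000]
S = R + BᵀPB = [2 0; 0 1/2] + [85.0000 177.0000; 177.0000 369.0000] = [87.0000 177.0000; 177.0000 369.5000]
BᵀPA = [-18.0000 -49.5000; -36.0000 -103.5000]
K = S⁻¹·BᵀPA = [-0.3413 0.0358; 0.0661 -0.2972]
A−BK = [0.5817 -0.1174; 3.7248 -0.7615]
AᵀP(A−BK) = [5.2349 -1.0569; -1.0569 0.2560]
P' = Q + AᵀP(A−BK) = [7.2349 -4.0569; -4.0569 9.2560]
tr(P') = 16.4908

16.4908


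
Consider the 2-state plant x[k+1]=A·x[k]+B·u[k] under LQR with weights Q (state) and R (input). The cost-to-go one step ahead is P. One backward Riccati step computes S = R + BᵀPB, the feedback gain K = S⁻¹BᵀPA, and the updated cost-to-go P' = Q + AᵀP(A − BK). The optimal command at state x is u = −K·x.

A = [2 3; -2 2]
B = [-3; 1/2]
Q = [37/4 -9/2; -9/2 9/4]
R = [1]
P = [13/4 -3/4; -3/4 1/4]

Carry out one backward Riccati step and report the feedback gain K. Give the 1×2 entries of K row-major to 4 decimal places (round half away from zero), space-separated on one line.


-0.7678 -0.7869

BᵀP = [-10.1250 2.3750]
S = R + BᵀPB = [1] + [31.5625] = [32.5625]
BᵀPA = [-25.0000 -25.6250]
K = S⁻¹·BᵀPA = [-0.7678 -0.7869]
A−BK = [-0.3033 0.6392; -1.6161 2.3935]
AᵀP(A−BK) = [0.8061 0.3263; 0.3263 1.0845]
P' = Q + AᵀP(A−BK) = [10.0561 -4.1737; -4.1737 3.3345]
tr(P') = 13.3906


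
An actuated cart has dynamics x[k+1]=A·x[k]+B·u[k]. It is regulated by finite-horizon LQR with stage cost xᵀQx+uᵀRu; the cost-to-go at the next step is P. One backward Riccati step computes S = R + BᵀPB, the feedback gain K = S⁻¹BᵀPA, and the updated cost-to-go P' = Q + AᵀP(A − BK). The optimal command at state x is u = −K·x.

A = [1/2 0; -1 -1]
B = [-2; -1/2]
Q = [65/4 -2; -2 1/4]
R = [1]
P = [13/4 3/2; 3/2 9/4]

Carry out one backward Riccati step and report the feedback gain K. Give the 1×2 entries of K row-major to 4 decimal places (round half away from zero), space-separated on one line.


0.0285 0.2349

BᵀP = [-7.2500 -4.1250]
S = R + BᵀPB = [1] + [16.5625] = [17.5625]
BᵀPA = [0.5000 4.1250]
K = S⁻¹·BᵀPA = [0.0285 0.2349]
A−BK = [0.5569 0.4698; -0.9858 -0.8826]
AᵀP(A−BK) = [1.5483 1.3826; 1.3826 1.2811]
P' = Q + AᵀP(A−BK) = [17.7983 -0.6174; -0.6174 1.5311]
tr(P') = 19.3294


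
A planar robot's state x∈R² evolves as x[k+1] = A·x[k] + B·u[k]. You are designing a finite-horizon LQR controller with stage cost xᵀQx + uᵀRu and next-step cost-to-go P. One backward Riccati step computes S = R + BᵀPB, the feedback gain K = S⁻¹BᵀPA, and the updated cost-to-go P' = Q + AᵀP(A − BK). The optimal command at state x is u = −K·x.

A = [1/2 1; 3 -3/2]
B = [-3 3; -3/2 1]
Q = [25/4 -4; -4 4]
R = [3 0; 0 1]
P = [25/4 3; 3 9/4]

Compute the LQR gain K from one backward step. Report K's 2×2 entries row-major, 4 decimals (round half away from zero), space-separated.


BᵀP = [-23.2500 -12.3750; 21.7500 11.2500]
S = R + BᵀPB = [3 0; 0 1] + [88.3125 -82.1250; -82.1250 76.5000] = [91.3125 -82.1250; -82.1250 77.5000]
BᵀPA = [-48.7500 -4.6875; 44.6250 4.8750]
K = S⁻¹·BᵀPA = [-0.3410 0.1116; 0.2144 0.1812]
A−BK = [-1.1664 0.7913; 2.2740 -1.5138]
AᵀP(A−BK) = [4.6186 -2.8939; -2.8939 1.9524]
P' = Q + AᵀP(A−BK) = [10.8686 -6.8939; -6.8939 5.9524]
tr(P') = 16.8210

-0.3410 0.1116 0.2144 0.1812


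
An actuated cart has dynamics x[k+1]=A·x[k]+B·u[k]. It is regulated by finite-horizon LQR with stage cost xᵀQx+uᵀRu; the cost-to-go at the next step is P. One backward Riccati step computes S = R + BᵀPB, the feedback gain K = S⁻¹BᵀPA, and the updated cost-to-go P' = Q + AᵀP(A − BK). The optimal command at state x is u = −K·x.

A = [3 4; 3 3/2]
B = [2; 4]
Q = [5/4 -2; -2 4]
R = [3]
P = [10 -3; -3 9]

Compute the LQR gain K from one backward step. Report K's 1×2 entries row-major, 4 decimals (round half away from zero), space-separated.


BᵀP = [8.0000 30.0000]
S = R + BᵀPB = [3] + [136.0000] = [139.0000]
BᵀPA = [114.0000 77.0000]
K = S⁻¹·BᵀPA = [0.8201 0.5540]
A−BK = [1.3597 2.8921; -0.2806 -0.7158]
AᵀP(A−BK) = [23.5036 47.8489; 47.8489 101.5953]
P' = Q + AᵀP(A−BK) = [24.7536 45.8489; 45.8489 105.5953]
tr(P') = 130.3489

0.8201 0.5540


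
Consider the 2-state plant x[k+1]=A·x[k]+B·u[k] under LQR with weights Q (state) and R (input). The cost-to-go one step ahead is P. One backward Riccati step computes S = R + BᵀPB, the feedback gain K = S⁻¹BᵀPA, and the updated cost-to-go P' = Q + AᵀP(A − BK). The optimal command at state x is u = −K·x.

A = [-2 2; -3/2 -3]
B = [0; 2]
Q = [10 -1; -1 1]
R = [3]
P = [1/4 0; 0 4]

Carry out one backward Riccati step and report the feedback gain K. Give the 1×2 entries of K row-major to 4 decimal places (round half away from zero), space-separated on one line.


BᵀP = [0.0000 8.0000]
S = R + BᵀPB = [3] + [16.0000] = [19.0000]
BᵀPA = [-12.0000 -24.0000]
K = S⁻¹·BᵀPA = [-0.6316 -1.2632]
A−BK = [-2.0000 2.0000; -0.2368 -0.4737]
AᵀP(A−BK) = [2.4211 1.8421; 1.8421 6.6842]
P' = Q + AᵀP(A−BK) = [12.4211 0.8421; 0.8421 7.6842]
tr(P') = 20.1053

-0.6316 -1.2632


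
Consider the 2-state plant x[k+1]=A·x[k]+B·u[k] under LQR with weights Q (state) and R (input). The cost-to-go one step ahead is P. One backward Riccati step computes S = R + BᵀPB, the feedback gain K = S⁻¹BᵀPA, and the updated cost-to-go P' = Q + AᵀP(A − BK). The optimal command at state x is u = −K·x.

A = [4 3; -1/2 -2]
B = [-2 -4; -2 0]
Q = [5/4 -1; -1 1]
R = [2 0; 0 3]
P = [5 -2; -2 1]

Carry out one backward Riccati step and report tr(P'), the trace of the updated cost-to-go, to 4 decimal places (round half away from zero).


BᵀP = [-6.0000 2.0000; -20.0000 8.0000]
S = R + BᵀPB = [2 0; 0 3] + [8.0000 24.0000; 24.0000 80.0000] = [10.0000 24.0000; 24.0000 83.0000]
BᵀPA = [-25.0000 -22.0000; -84.0000 -76.0000]
K = S⁻¹·BᵀPA = [-0.2323 -0.0079; -0.9449 -0.9134]
A−BK = [-0.2441 -0.6693; -0.9646 -2.0157]
AᵀP(A−BK) = [3.0728 3.0787; 3.0787 3.4094]
P' = Q + AᵀP(A−BK) = [4.3228 2.0787; 2.0787 4.4094]
tr(P') = 8.7323

8.7323


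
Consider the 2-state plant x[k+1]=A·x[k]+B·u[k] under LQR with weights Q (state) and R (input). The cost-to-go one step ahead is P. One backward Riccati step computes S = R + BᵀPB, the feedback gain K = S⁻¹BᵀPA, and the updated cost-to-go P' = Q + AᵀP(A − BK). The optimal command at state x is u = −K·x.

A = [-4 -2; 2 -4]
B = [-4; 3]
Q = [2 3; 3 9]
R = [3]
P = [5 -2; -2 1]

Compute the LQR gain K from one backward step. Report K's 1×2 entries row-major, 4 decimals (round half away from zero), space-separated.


BᵀP = [-26.0000 11.0000]
S = R + BᵀPB = [3] + [137.0000] = [140.0000]
BᵀPA = [126.0000 8.0000]
K = S⁻¹·BᵀPA = [0.9000 0.0571]
A−BK = [-0.4000 -1.7714; -0.7000 -4.1714]
AᵀP(A−BK) = [2.6000 0.8000; 0.8000 3.5429]
P' = Q + AᵀP(A−BK) = [4.6000 3.8000; 3.8000 12.5429]
tr(P') = 17.1429

0.9000 0.0571


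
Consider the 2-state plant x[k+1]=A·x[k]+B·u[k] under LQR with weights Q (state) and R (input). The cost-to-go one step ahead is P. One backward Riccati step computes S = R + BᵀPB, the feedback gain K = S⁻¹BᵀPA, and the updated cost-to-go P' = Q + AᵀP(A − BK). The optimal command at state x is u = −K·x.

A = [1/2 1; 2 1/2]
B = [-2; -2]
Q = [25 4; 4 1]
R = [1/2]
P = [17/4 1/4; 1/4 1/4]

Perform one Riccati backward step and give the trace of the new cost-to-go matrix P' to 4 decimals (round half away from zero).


26.6616

BᵀP = [-9.0000 -1.0000]
S = R + BᵀPB = [1/2] + [20.0000] = [20.5000]
BᵀPA = [-6.5000 -9.5000]
K = S⁻¹·BᵀPA = [-0.3171 -0.4634]
A−BK = [-0.1341 0.0732; 1.3659 -0.4268]
AᵀP(A−BK) = [0.5015 -0.0747; -0.0747 0.1601]
P' = Q + AᵀP(A−BK) = [25.5015 3.9253; 3.9253 1.1601]
tr(P') = 26.6616


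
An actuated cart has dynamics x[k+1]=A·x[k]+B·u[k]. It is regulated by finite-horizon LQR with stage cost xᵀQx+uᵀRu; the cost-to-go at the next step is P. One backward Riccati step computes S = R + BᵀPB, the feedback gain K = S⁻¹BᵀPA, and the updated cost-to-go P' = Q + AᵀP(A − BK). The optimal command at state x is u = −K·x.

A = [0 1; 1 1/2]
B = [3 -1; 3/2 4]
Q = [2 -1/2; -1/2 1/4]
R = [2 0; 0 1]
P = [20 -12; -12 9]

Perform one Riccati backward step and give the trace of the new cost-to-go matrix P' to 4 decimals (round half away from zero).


BᵀP = [42.0000 -22.5000; -68.0000 48.0000]
S = R + BᵀPB = [2 0; 0 1] + [92.2500 -132.0000; -132.0000 260.0000] = [94.2500 -132.0000; -132.0000 261.0000]
BᵀPA = [-22.5000 30.7500; 48.0000 -44.0000]
K = S⁻¹·BᵀPA = [0.0646 0.3091; 0.2166 -0.0123]
A−BK = [0.0228 0.0605; 0.0368 0.0854]
AᵀP(A−BK) = [0.0577 0.0431; 0.0431 0.2061]
P' = Q + AᵀP(A−BK) = [2.0577 -0.4569; -0.4569 0.4561]
tr(P') = 2.5138

2.5138


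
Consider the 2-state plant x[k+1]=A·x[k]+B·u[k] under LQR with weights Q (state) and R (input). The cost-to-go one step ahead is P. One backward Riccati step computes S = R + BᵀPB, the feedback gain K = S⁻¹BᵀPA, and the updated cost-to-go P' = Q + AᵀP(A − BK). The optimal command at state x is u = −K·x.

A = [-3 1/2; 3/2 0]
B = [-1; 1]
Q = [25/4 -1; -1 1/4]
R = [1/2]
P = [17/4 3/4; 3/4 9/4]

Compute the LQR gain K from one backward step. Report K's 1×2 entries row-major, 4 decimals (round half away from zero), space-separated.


BᵀP = [-3.5000 1.5000]
S = R + BᵀPB = [1/2] + [5.0000] = [5.5000]
BᵀPA = [12.7500 -1.7500]
K = S⁻¹·BᵀPA = [2.3182 -0.3182]
A−BK = [-0.6818 0.1818; -0.8182 0.3182]
AᵀP(A−BK) = [7.0057 -1.7557; -1.7557 0.5057]
P' = Q + AᵀP(A−BK) = [13.2557 -2.7557; -2.7557 0.7557]
tr(P') = 14.0114

2.3182 -0.3182


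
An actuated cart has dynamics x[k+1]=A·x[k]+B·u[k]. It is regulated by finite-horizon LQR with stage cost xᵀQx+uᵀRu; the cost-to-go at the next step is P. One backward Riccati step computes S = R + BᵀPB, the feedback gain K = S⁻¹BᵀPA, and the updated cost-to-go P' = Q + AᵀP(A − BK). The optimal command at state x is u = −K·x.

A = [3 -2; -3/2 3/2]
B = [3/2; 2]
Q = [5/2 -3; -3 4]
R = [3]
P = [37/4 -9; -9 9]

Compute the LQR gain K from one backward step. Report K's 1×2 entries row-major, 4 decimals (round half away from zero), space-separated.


BᵀP = [-4.1250 4.5000]
S = R + BᵀPB = [3] + [2.8125] = [5.8125]
BᵀPA = [-19.1250 15.0000]
K = S⁻¹·BᵀPA = [-3.2903 2.5806]
A−BK = [7.9355 -5.8710; 5.0806 -3.6613]
AᵀP(A−BK) = [121.5726 -93.8952; -93.8952 72.5403]
P' = Q + AᵀP(A−BK) = [124.0726 -96.8952; -96.8952 76.5403]
tr(P') = 200.6129

-3.2903 2.5806
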